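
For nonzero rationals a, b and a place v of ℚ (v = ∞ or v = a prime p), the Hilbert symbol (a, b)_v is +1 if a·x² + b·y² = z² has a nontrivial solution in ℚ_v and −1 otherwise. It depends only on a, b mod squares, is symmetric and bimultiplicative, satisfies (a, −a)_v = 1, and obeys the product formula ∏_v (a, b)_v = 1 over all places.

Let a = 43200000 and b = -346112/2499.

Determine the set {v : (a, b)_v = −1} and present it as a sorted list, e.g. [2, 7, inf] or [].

[2, 5]

(a, b) ≡ (30, -102) mod (ℚ^×)²; places V = {2, 3, 5, 7, 13, 17, ∞}.
(a,b)_17: α=0, u≡8; β=-1, v≡10 (mod 17); (8|17)=+1, (10|17)=-1; sign (−1)^0·+1^-1·-1^0 = +1.
(a,b)_2: α=9, β=11; u≡7, v≡5 (mod 8); ε(u)ε(v)=1·0, αω(v)=9·1, βω(u)=11·0; sum ≡ 1  ⇒  -1.
(a,b)_7: α=0, u≡4; β=-2, v≡5 (mod 7); (4|7)=+1, (5|7)=-1; sign (−1)^0·+1^-2·-1^0 = +1.
(a,b)_5: α=5, u≡4; β=0, v≡2 (mod 5); (4|5)=+1, (2|5)=-1; sign (−1)^0·+1^0·-1^5 = -1.
(a,b)_3: α=3, u≡1; β=-1, v≡2 (mod 3); (1|3)=+1, (2|3)=-1; sign (−1)^1·+1^-1·-1^3 = +1.
(a,b)_13: α=0, u≡12; β=2, v≡2 (mod 13); (12|13)=+1, (2|13)=-1; sign (−1)^0·+1^2·-1^0 = +1.
(a,b)_∞: sgn(30)=+, sgn(-102)=−, so +1.
Ram(30, -102) = {2, 5}; no ℚ_2-point on the conic.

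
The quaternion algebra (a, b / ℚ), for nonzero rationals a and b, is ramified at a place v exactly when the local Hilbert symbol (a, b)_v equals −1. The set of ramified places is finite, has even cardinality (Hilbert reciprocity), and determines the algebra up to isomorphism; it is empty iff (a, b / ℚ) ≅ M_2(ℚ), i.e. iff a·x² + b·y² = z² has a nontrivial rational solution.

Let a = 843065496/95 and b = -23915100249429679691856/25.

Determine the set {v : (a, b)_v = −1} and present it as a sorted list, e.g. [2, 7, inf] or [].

(a, b) ≡ (293930, -134589) mod (ℚ^×)²; places V = {2, 3, 5, 7, 13, 17, 19, 29, ∞}.
(a,b)_19: α=-1, u≡16; β=0, v≡11 (mod 19); (16|19)=+1, (11|19)=+1; sign (−1)^0·+1^0·+1^-1 = +1.
(a,b)_3: α=4, u≡2; β=9, v≡2 (mod 3); (2|3)=-1, (2|3)=-1; sign (−1)^0·-1^9·-1^4 = -1.
(a,b)_5: α=-1, u≡4; β=-2, v≡4 (mod 5); (4|5)=+1, (4|5)=+1; sign (−1)^0·+1^-2·+1^-1 = +1.
(a,b)_13: α=1, u≡4; β=3, v≡8 (mod 13); (4|13)=+1, (8|13)=-1; sign (−1)^0·+1^3·-1^1 = -1.
(a,b)_7: α=1, u≡4; β=3, v≡4 (mod 7); (4|7)=+1, (4|7)=+1; sign (−1)^1·+1^3·+1^1 = -1.
(a,b)_29: α=2, u≡27; β=5, v≡16 (mod 29); (27|29)=-1, (16|29)=+1; sign (−1)^0·-1^5·+1^2 = -1.
(a,b)_∞: sgn(293930)=+, sgn(-134589)=−, so +1.
(a,b)_17: α=1, u≡13; β=3, v≡12 (mod 17); (13|17)=+1, (12|17)=-1; sign (−1)^0·+1^3·-1^1 = -1.
(a,b)_2: α=3, β=4; u≡5, v≡3 (mod 8); ε(u)ε(v)=0·1, αω(v)=3·1, βω(u)=4·1; sum ≡ 1  ⇒  -1.
|Ram(293930, -134589)| = 6, even; anisotropic at {2, 3, 7, 13, 17, 29}.

[2, 3, 7, 13, 17, 29]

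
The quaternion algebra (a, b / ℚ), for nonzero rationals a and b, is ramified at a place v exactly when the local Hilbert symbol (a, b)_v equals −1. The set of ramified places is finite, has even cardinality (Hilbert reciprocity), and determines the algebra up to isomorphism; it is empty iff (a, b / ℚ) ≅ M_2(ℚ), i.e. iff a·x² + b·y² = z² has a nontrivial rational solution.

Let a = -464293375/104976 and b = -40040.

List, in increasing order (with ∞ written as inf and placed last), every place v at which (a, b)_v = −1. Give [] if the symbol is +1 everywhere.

Mod squares: a ≡ -7735, b ≡ -10010. Check v ∈ {∞, 2, 3, 5, 7, 11, 13, 17}.
v=3: a=3^-8·(≡2), b=3^0·(≡1) mod 3; (2|3)=-1, (1|3)=+1; (−1)^{-8·0·1}·(-1)^0·(+1)^-8 = +1.
v=∞: -7735 < 0 and -10010 < 0  ⇒  (a,b)_∞ = -1.
v=5: a=5^3·(≡3), b=5^1·(≡2) mod 5; (3|5)=-1, (2|5)=-1; (−1)^{3·1·2}·(-1)^1·(-1)^3 = +1.
v=7: a=7^5·(≡1), b=7^1·(≡6) mod 7; (1|7)=+1, (6|7)=-1; (−1)^{5·1·3}·(+1)^1·(-1)^5 = +1.
v=17: a=17^1·(≡9), b=17^0·(≡12) mod 17; (9|17)=+1, (12|17)=-1; (−1)^{1·0·8}·(+1)^0·(-1)^1 = -1.
v=2: v_2(a)=-4, v_2(b)=3; units ≡ 1, 3 (mod 8); ε·ε+αω+βω = 0·1+-4·1+3·0 ≡ 0  ⇒  (a,b)_2 = +1.
v=11: a=11^0·(≡5), b=11^1·(≡1) mod 11; (5|11)=+1, (1|11)=+1; (−1)^{0·1·5}·(+1)^1·(+1)^0 = +1.
v=13: a=13^1·(≡12), b=13^1·(≡1) mod 13; (12|13)=+1, (1|13)=+1; (−1)^{1·1·6}·(+1)^1·(+1)^1 = +1.
Ram(-7735, -10010) = {17, ∞}; no ℚ_17-point on the conic.

[17, inf]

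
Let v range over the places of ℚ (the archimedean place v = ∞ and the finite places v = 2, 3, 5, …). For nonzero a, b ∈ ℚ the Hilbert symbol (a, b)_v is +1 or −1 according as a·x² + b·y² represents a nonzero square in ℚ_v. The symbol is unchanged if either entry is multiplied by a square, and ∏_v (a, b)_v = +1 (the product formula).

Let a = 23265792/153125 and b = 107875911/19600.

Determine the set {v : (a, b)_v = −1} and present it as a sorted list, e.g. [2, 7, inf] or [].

(a, b) ≡ (5610, 759) mod (ℚ^×)²; places V = {2, 3, 5, 7, 11, 13, 17, 23, 29, ∞}.
(a,b)_17: α=1, u≡7; β=0, v≡3 (mod 17); (7|17)=-1, (3|17)=-1; sign (−1)^0·-1^0·-1^1 = -1.
(a,b)_5: α=-5, u≡3; β=-2, v≡4 (mod 5); (3|5)=-1, (4|5)=+1; sign (−1)^0·-1^-2·+1^-5 = +1.
(a,b)_29: α=0, u≡4; β=2, v≡28 (mod 29); (4|29)=+1, (28|29)=+1; sign (−1)^0·+1^2·+1^0 = +1.
(a,b)_11: α=1, u≡5; β=1, v≡3 (mod 11); (5|11)=+1, (3|11)=+1; sign (−1)^1·+1^1·+1^1 = -1.
(a,b)_∞: sgn(5610)=+, sgn(759)=+, so +1.
(a,b)_13: α=0, u≡11; β=2, v≡5 (mod 13); (11|13)=-1, (5|13)=-1; sign (−1)^0·-1^2·-1^0 = +1.
(a,b)_23: α=0, u≡20; β=1, v≡7 (mod 23); (20|23)=-1, (7|23)=-1; sign (−1)^0·-1^1·-1^0 = -1.
(a,b)_7: α=-2, u≡6; β=-2, v≡3 (mod 7); (6|7)=-1, (3|7)=-1; sign (−1)^0·-1^-2·-1^-2 = +1.
(a,b)_2: α=9, β=-4; u≡5, v≡7 (mod 8); ε(u)ε(v)=0·1, αω(v)=9·0, βω(u)=-4·1; sum ≡ 0  ⇒  +1.
(a,b)_3: α=5, u≡1; β=1, v≡1 (mod 3); (1|3)=+1, (1|3)=+1; sign (−1)^1·+1^1·+1^5 = -1.
Ram(5610, 759) = {3, 11, 17, 23}; no ℚ_3-point on the conic.

[3, 11, 17, 23]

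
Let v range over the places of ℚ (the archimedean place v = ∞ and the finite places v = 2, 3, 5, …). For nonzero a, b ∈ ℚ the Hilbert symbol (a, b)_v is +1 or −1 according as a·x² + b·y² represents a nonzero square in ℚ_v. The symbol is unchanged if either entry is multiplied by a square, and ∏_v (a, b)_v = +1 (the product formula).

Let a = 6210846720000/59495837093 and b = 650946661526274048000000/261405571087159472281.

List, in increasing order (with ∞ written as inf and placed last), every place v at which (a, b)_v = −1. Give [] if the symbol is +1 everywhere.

[3, 7]

(a, b) ≡ (1001, 3) mod (ℚ^×)²; places V = {2, 3, 5, 7, 11, 13, 19, 23, ∞}.
(a,b)_2: α=20, β=34; u≡1, v≡3 (mod 8); ε(u)ε(v)=0·1, αω(v)=20·1, βω(u)=34·0; sum ≡ 0  ⇒  +1.
(a,b)_7: α=-3, u≡3; β=-2, v≡5 (mod 7); (3|7)=-1, (5|7)=-1; sign (−1)^0·-1^-2·-1^-3 = -1.
(a,b)_19: α=-4, u≡13; β=-6, v≡14 (mod 19); (13|19)=-1, (14|19)=-1; sign (−1)^0·-1^-6·-1^-4 = +1.
(a,b)_11: α=-3, u≡4; β=-8, v≡3 (mod 11); (4|11)=+1, (3|11)=+1; sign (−1)^0·+1^-8·+1^-3 = +1.
(a,b)_13: α=1, u≡12; β=2, v≡9 (mod 13); (12|13)=+1, (9|13)=+1; sign (−1)^0·+1^2·+1^1 = +1.
(a,b)_∞: sgn(1001)=+, sgn(3)=+, so +1.
(a,b)_5: α=4, u≡4; β=6, v≡2 (mod 5); (4|5)=+1, (2|5)=-1; sign (−1)^0·+1^6·-1^4 = +1.
(a,b)_3: α=6, u≡2; β=15, v≡1 (mod 3); (2|3)=-1, (1|3)=+1; sign (−1)^0·-1^15·+1^6 = -1.
(a,b)_23: α=0, u≡9; β=-2, v≡9 (mod 23); (9|23)=+1, (9|23)=+1; sign (−1)^0·+1^-2·+1^0 = +1.
Ram(1001, 3) = {3, 7}; no ℚ_3-point on the conic.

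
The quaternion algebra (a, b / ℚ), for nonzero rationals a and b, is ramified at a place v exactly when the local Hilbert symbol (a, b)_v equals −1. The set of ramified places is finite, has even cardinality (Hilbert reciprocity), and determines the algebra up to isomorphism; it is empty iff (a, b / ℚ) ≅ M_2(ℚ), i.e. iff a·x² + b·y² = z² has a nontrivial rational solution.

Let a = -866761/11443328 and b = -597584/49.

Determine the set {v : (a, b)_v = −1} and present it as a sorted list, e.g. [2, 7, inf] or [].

[13, inf]

Mod squares: a ≡ -2, b ≡ -221. Check v ∈ {∞, 2, 7, 13, 17, 19, 23}.
v=7: a=7^4·(≡3), b=7^-2·(≡6) mod 7; (3|7)=-1, (6|7)=-1; (−1)^{4·-2·3}·(-1)^-2·(-1)^4 = +1.
v=2: v_2(a)=-7, v_2(b)=4; units ≡ 7, 3 (mod 8); ε·ε+αω+βω = 1·1+-7·1+4·0 ≡ 0  ⇒  (a,b)_2 = +1.
v=17: a=17^0·(≡16), b=17^1·(≡15) mod 17; (16|17)=+1, (15|17)=+1; (−1)^{0·1·8}·(+1)^1·(+1)^0 = +1.
v=19: a=19^2·(≡11), b=19^0·(≡9) mod 19; (11|19)=+1, (9|19)=+1; (−1)^{2·0·9}·(+1)^0·(+1)^2 = +1.
v=23: a=23^-2·(≡11), b=23^0·(≡16) mod 23; (11|23)=-1, (16|23)=+1; (−1)^{-2·0·11}·(-1)^0·(+1)^-2 = +1.
v=13: a=13^-2·(≡5), b=13^3·(≡4) mod 13; (5|13)=-1, (4|13)=+1; (−1)^{-2·3·6}·(-1)^3·(+1)^-2 = -1.
v=∞: -2 < 0 and -221 < 0  ⇒  (a,b)_∞ = -1.
|Ram(-2, -221)| = 2, even; anisotropic at {13, ∞}.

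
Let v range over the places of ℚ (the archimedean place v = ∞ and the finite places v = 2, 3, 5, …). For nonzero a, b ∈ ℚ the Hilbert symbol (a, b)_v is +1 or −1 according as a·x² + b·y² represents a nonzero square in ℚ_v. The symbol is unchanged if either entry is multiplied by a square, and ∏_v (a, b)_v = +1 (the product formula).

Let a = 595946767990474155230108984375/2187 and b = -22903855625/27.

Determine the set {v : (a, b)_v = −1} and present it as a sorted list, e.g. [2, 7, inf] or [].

Mod squares: a ≡ 69552933, b ≡ -2243643. Check v ∈ {∞, 2, 3, 5, 7, 17, 29, 31, 37, 41}.
v=29: a=29^3·(≡15), b=29^1·(≡4) mod 29; (15|29)=-1, (4|29)=+1; (−1)^{3·1·14}·(-1)^1·(+1)^3 = -1.
v=5: a=5^8·(≡2), b=5^4·(≡3) mod 5; (2|5)=-1, (3|5)=-1; (−1)^{8·4·2}·(-1)^4·(-1)^8 = +1.
v=∞: 69552933 > 0 and -2243643 < 0  ⇒  (a,b)_∞ = +1.
v=41: a=41^3·(≡22), b=41^1·(≡24) mod 41; (22|41)=-1, (24|41)=-1; (−1)^{3·1·20}·(-1)^1·(-1)^3 = +1.
v=31: a=31^1·(≡16), b=31^0·(≡11) mod 31; (16|31)=+1, (11|31)=-1; (−1)^{1·0·15}·(+1)^0·(-1)^1 = -1.
v=37: a=37^3·(≡32), b=37^1·(≡36) mod 37; (32|37)=-1, (36|37)=+1; (−1)^{3·1·18}·(-1)^1·(+1)^3 = -1.
v=7: a=7^6·(≡4), b=7^2·(≡2) mod 7; (4|7)=+1, (2|7)=+1; (−1)^{6·2·3}·(+1)^2·(+1)^6 = +1.
v=2: v_2(a)=0, v_2(b)=0; units ≡ 5, 5 (mod 8); ε·ε+αω+βω = 0·0+0·1+0·1 ≡ 0  ⇒  (a,b)_2 = +1.
v=17: a=17^3·(≡11), b=17^1·(≡16) mod 17; (11|17)=-1, (16|17)=+1; (−1)^{3·1·8}·(-1)^1·(+1)^3 = -1.
v=3: a=3^-7·(≡2), b=3^-3·(≡1) mod 3; (2|3)=-1, (1|3)=+1; (−1)^{-7·-3·1}·(-1)^-3·(+1)^-7 = +1.
(69552933, -2243643 / ℚ) ramifies at {17, 29, 31, 37}: a division algebra.

[17, 29, 31, 37]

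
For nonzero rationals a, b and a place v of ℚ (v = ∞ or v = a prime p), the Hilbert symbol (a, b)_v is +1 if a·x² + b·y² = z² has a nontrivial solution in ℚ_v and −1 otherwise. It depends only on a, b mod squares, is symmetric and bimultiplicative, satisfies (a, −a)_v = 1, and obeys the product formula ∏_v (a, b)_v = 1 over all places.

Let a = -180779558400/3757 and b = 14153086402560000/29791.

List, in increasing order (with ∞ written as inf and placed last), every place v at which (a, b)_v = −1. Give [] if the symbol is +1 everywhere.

Mod squares: a ≡ -12558, b ≡ 434. Check v ∈ {∞, 2, 3, 5, 7, 13, 17, 19, 23, 31}.
v=5: a=5^2·(≡2), b=5^4·(≡1) mod 5; (2|5)=-1, (1|5)=+1; (−1)^{2·4·2}·(-1)^4·(+1)^2 = +1.
v=13: a=13^-1·(≡9), b=13^0·(≡8) mod 13; (9|13)=+1, (8|13)=-1; (−1)^{-1·0·6}·(+1)^0·(-1)^-1 = -1.
v=∞: -12558 < 0 and 434 > 0  ⇒  (a,b)_∞ = +1.
v=2: v_2(a)=9, v_2(b)=23; units ≡ 1, 1 (mod 8); ε·ε+αω+βω = 0·0+9·0+23·0 ≡ 0  ⇒  (a,b)_2 = +1.
v=23: a=23^1·(≡1), b=23^2·(≡19) mod 23; (1|23)=+1, (19|23)=-1; (−1)^{1·2·11}·(+1)^2·(-1)^1 = -1.
v=19: a=19^2·(≡9), b=19^0·(≡16) mod 19; (9|19)=+1, (16|19)=+1; (−1)^{2·0·9}·(+1)^0·(+1)^2 = +1.
v=7: a=7^1·(≡3), b=7^1·(≡3) mod 7; (3|7)=-1, (3|7)=-1; (−1)^{1·1·3}·(-1)^1·(-1)^1 = -1.
v=31: a=31^0·(≡10), b=31^-3·(≡1) mod 31; (10|31)=+1, (1|31)=+1; (−1)^{0·-3·15}·(+1)^-3·(+1)^0 = +1.
v=17: a=17^-2·(≡11), b=17^0·(≡8) mod 17; (11|17)=-1, (8|17)=+1; (−1)^{-2·0·8}·(-1)^0·(+1)^-2 = +1.
v=3: a=3^5·(≡2), b=3^6·(≡2) mod 3; (2|3)=-1, (2|3)=-1; (−1)^{5·6·1}·(-1)^6·(-1)^5 = -1.
|Ram(-12558, 434)| = 4, even; anisotropic at {3, 7, 13, 23}.

[3, 7, 13, 23]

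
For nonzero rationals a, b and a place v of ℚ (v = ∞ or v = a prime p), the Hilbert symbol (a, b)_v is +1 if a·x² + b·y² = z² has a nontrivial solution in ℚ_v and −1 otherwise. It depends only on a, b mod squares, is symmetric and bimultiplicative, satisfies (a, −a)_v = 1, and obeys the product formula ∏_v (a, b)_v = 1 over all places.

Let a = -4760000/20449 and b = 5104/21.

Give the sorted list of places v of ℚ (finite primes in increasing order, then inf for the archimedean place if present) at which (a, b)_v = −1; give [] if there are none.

[11, 29]

(a, b) ≡ (-119, 6699) mod (ℚ^×)²; places V = {2, 3, 5, 7, 11, 13, 17, 29, ∞}.
(a,b)_7: α=1, u≡4; β=-1, v≡5 (mod 7); (4|7)=+1, (5|7)=-1; sign (−1)^1·+1^-1·-1^1 = +1.
(a,b)_13: α=-2, u≡7; β=0, v≡1 (mod 13); (7|13)=-1, (1|13)=+1; sign (−1)^0·-1^0·+1^-2 = +1.
(a,b)_3: α=0, u≡1; β=-1, v≡1 (mod 3); (1|3)=+1, (1|3)=+1; sign (−1)^0·+1^-1·+1^0 = +1.
(a,b)_∞: sgn(-119)=−, sgn(6699)=+, so +1.
(a,b)_11: α=-2, u≡2; β=1, v≡9 (mod 11); (2|11)=-1, (9|11)=+1; sign (−1)^0·-1^1·+1^-2 = -1.
(a,b)_17: α=1, u≡5; β=0, v≡1 (mod 17); (5|17)=-1, (1|17)=+1; sign (−1)^0·-1^0·+1^1 = +1.
(a,b)_5: α=4, u≡1; β=0, v≡4 (mod 5); (1|5)=+1, (4|5)=+1; sign (−1)^0·+1^0·+1^4 = +1.
(a,b)_2: α=6, β=4; u≡1, v≡3 (mod 8); ε(u)ε(v)=0·1, αω(v)=6·1, βω(u)=4·0; sum ≡ 0  ⇒  +1.
(a,b)_29: α=0, u≡15; β=1, v≡7 (mod 29); (15|29)=-1, (7|29)=+1; sign (−1)^0·-1^1·+1^0 = -1.
|Ram(-119, 6699)| = 2, even; anisotropic at {11, 29}.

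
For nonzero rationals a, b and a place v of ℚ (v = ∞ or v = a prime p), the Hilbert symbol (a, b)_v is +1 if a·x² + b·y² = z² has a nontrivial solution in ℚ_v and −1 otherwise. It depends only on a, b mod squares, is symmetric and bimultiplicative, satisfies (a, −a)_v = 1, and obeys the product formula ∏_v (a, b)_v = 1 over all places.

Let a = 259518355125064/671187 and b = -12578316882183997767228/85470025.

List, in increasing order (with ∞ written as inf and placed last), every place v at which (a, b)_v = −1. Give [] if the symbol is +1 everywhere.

[29, 31]

(a, b) ≡ (280504182, -1767) mod (ℚ^×)²; places V = {2, 3, 5, 7, 11, 17, 19, 23, 29, 31, 43, ∞}.
(a,b)_31: α=1, u≡20; β=1, v≡10 (mod 31); (20|31)=+1, (10|31)=+1; sign (−1)^1·+1^1·+1^1 = -1.
(a,b)_19: α=1, u≡17; β=1, v≡2 (mod 19); (17|19)=+1, (2|19)=-1; sign (−1)^1·+1^1·-1^1 = +1.
(a,b)_2: α=3, β=2; u≡3, v≡1 (mod 8); ε(u)ε(v)=1·0, αω(v)=3·0, βω(u)=2·1; sum ≡ 0  ⇒  +1.
(a,b)_23: α=1, u≡17; β=2, v≡1 (mod 23); (17|23)=-1, (1|23)=+1; sign (−1)^0·-1^2·+1^1 = +1.
(a,b)_29: α=1, u≡26; β=2, v≡17 (mod 29); (26|29)=-1, (17|29)=-1; sign (−1)^0·-1^2·-1^1 = -1.
(a,b)_5: α=0, u≡2; β=-2, v≡2 (mod 5); (2|5)=-1, (2|5)=-1; sign (−1)^0·-1^-2·-1^0 = +1.
(a,b)_∞: sgn(280504182)=+, sgn(-1767)=−, so +1.
(a,b)_43: α=-2, u≡29; β=-4, v≡26 (mod 43); (29|43)=-1, (26|43)=-1; sign (−1)^0·-1^-4·-1^-2 = +1.
(a,b)_7: α=5, u≡2; β=12, v≡4 (mod 7); (2|7)=+1, (4|7)=+1; sign (−1)^0·+1^12·+1^5 = +1.
(a,b)_17: α=3, u≡3; β=2, v≡15 (mod 17); (3|17)=-1, (15|17)=+1; sign (−1)^0·-1^2·+1^3 = +1.
(a,b)_3: α=-1, u≡1; β=1, v≡2 (mod 3); (1|3)=+1, (2|3)=-1; sign (−1)^1·+1^1·-1^-1 = +1.
(a,b)_11: α=-2, u≡8; β=0, v≡4 (mod 11); (8|11)=-1, (4|11)=+1; sign (−1)^0·-1^0·+1^-2 = +1.
|Ram(280504182, -1767)| = 2, even; anisotropic at {29, 31}.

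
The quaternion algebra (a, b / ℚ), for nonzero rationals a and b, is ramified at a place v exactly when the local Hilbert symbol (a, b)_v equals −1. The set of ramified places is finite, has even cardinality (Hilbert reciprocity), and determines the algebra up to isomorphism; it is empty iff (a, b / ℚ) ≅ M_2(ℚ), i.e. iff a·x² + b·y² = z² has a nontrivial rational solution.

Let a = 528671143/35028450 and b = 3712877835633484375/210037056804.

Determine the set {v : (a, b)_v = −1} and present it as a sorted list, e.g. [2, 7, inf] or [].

[2, 13]

(a, b) ≡ (494, 247) mod (ℚ^×)²; places V = {2, 3, 5, 7, 11, 13, 19, 23, 31, 41, ∞}.
(a,b)_13: α=1, u≡4; β=3, v≡8 (mod 13); (4|13)=+1, (8|13)=-1; sign (−1)^0·+1^3·-1^1 = -1.
(a,b)_∞: sgn(494)=+, sgn(247)=+, so +1.
(a,b)_41: α=0, u≡39; β=-2, v≡40 (mod 41); (39|41)=+1, (40|41)=+1; sign (−1)^0·+1^-2·+1^0 = +1.
(a,b)_23: α=0, u≡10; β=-2, v≡20 (mod 23); (10|23)=-1, (20|23)=-1; sign (−1)^0·-1^-2·-1^0 = +1.
(a,b)_7: α=2, u≡1; β=0, v≡4 (mod 7); (1|7)=+1, (4|7)=+1; sign (−1)^0·+1^0·+1^2 = +1.
(a,b)_11: α=2, u≡10; β=2, v≡1 (mod 11); (10|11)=-1, (1|11)=+1; sign (−1)^0·-1^2·+1^2 = +1.
(a,b)_2: α=-1, β=-2; u≡7, v≡7 (mod 8); ε(u)ε(v)=1·1, αω(v)=-1·0, βω(u)=-2·0; sum ≡ 1  ⇒  -1.
(a,b)_5: α=-2, u≡1; β=6, v≡2 (mod 5); (1|5)=+1, (2|5)=-1; sign (−1)^0·+1^6·-1^-2 = +1.
(a,b)_19: α=3, u≡9; β=7, v≡18 (mod 19); (9|19)=+1, (18|19)=-1; sign (−1)^1·+1^7·-1^3 = +1.
(a,b)_31: α=-2, u≡6; β=0, v≡23 (mod 31); (6|31)=-1, (23|31)=-1; sign (−1)^0·-1^0·-1^-2 = +1.
(a,b)_3: α=-6, u≡2; β=-10, v≡1 (mod 3); (2|3)=-1, (1|3)=+1; sign (−1)^0·-1^-10·+1^-6 = +1.
|Ram(494, 247)| = 2, even; anisotropic at {2, 13}.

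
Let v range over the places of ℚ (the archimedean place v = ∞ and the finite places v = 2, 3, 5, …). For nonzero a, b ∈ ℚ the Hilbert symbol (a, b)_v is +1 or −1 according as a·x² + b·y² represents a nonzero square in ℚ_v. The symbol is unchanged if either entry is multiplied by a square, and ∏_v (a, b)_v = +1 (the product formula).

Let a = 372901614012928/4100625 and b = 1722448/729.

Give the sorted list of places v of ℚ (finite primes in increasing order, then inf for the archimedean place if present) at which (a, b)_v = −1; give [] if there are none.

[2, 11]

(a, b) ≡ (8602, 13) mod (ℚ^×)²; places V = {2, 3, 5, 7, 11, 13, 17, 23, ∞}.
(a,b)_13: α=4, u≡9; β=3, v≡4 (mod 13); (9|13)=+1, (4|13)=+1; sign (−1)^0·+1^3·+1^4 = +1.
(a,b)_7: α=2, u≡5; β=2, v≡5 (mod 7); (5|7)=-1, (5|7)=-1; sign (−1)^0·-1^2·-1^2 = +1.
(a,b)_23: α=1, u≡13; β=0, v≡13 (mod 23); (13|23)=+1, (13|23)=+1; sign (−1)^0·+1^0·+1^1 = +1.
(a,b)_3: α=-8, u≡1; β=-6, v≡1 (mod 3); (1|3)=+1, (1|3)=+1; sign (−1)^0·+1^-6·+1^-8 = +1.
(a,b)_∞: sgn(8602)=+, sgn(13)=+, so +1.
(a,b)_17: α=1, u≡4; β=0, v≡13 (mod 17); (4|17)=+1, (13|17)=+1; sign (−1)^0·+1^0·+1^1 = +1.
(a,b)_2: α=9, β=4; u≡5, v≡5 (mod 8); ε(u)ε(v)=0·0, αω(v)=9·1, βω(u)=4·1; sum ≡ 1  ⇒  -1.
(a,b)_11: α=3, u≡9; β=0, v≡8 (mod 11); (9|11)=+1, (8|11)=-1; sign (−1)^0·+1^0·-1^3 = -1.
(a,b)_5: α=-4, u≡3; β=0, v≡2 (mod 5); (3|5)=-1, (2|5)=-1; sign (−1)^0·-1^0·-1^-4 = +1.
Ram(8602, 13) = {2, 11}; no ℚ_2-point on the conic.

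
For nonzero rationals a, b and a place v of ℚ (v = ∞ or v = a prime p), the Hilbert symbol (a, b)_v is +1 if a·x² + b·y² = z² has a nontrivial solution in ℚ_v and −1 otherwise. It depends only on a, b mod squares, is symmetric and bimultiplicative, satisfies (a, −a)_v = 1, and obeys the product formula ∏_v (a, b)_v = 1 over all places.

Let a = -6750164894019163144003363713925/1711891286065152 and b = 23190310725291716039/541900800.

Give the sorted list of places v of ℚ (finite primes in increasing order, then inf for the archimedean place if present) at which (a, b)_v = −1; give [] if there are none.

[3, 11, 19, 37]

Mod squares: a ≡ -111, b ≡ 15473733. Check v ∈ {∞, 2, 3, 5, 7, 11, 17, 19, 23, 29, 37}.
v=∞: -111 < 0 and 15473733 > 0  ⇒  (a,b)_∞ = +1.
v=29: a=29^4·(≡20), b=29^3·(≡5) mod 29; (20|29)=+1, (5|29)=+1; (−1)^{4·3·14}·(+1)^3·(+1)^4 = +1.
v=11: a=11^4·(≡7), b=11^3·(≡4) mod 11; (7|11)=-1, (4|11)=+1; (−1)^{4·3·5}·(-1)^3·(+1)^4 = -1.
v=2: v_2(a)=-30, v_2(b)=-14; units ≡ 1, 5 (mod 8); ε·ε+αω+βω = 0·0+-30·1+-14·0 ≡ 0  ⇒  (a,b)_2 = +1.
v=3: a=3^-13·(≡2), b=3^-3·(≡2) mod 3; (2|3)=-1, (2|3)=-1; (−1)^{-13·-3·1}·(-1)^-3·(-1)^-13 = -1.
v=7: a=7^0·(≡2), b=7^-2·(≡1) mod 7; (2|7)=+1, (1|7)=+1; (−1)^{0·-2·3}·(+1)^-2·(+1)^0 = +1.
v=5: a=5^2·(≡4), b=5^-2·(≡2) mod 5; (4|5)=+1, (2|5)=-1; (−1)^{2·-2·2}·(+1)^-2·(-1)^2 = +1.
v=37: a=37^1·(≡30), b=37^1·(≡5) mod 37; (30|37)=+1, (5|37)=-1; (−1)^{1·1·18}·(+1)^1·(-1)^1 = -1.
v=23: a=23^4·(≡4), b=23^3·(≡17) mod 23; (4|23)=+1, (17|23)=-1; (−1)^{4·3·11}·(+1)^3·(-1)^4 = +1.
v=19: a=19^2·(≡2), b=19^1·(≡18) mod 19; (2|19)=-1, (18|19)=-1; (−1)^{2·1·9}·(-1)^1·(-1)^2 = -1.
v=17: a=17^8·(≡8), b=17^4·(≡3) mod 17; (8|17)=+1, (3|17)=-1; (−1)^{8·4·8}·(+1)^4·(-1)^8 = +1.
Ram(-111, 15473733) = {3, 11, 19, 37}; no ℚ_3-point on the conic.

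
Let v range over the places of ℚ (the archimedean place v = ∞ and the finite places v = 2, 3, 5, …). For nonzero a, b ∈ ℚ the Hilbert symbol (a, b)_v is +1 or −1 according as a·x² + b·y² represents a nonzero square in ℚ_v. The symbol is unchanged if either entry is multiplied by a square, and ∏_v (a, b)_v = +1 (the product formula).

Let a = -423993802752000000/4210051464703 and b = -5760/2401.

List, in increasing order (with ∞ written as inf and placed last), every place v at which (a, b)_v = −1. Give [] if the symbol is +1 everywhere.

(a, b) ≡ (-546, -10) mod (ℚ^×)²; places V = {2, 3, 5, 7, 13, 17, 19, ∞}.
(a,b)_3: α=5, u≡1; β=2, v≡2 (mod 3); (1|3)=+1, (2|3)=-1; sign (−1)^0·+1^2·-1^5 = -1.
(a,b)_∞: sgn(-546)=−, sgn(-10)=−, so -1.
(a,b)_13: α=1, u≡1; β=0, v≡10 (mod 13); (1|13)=+1, (10|13)=+1; sign (−1)^0·+1^0·+1^1 = +1.
(a,b)_2: α=33, β=7; u≡7, v≡3 (mod 8); ε(u)ε(v)=1·1, αω(v)=33·1, βω(u)=7·0; sum ≡ 0  ⇒  +1.
(a,b)_7: α=-9, u≡5; β=-4, v≡1 (mod 7); (5|7)=-1, (1|7)=+1; sign (−1)^0·-1^-4·+1^-9 = +1.
(a,b)_19: α=-2, u≡9; β=0, v≡5 (mod 19); (9|19)=+1, (5|19)=+1; sign (−1)^0·+1^0·+1^-2 = +1.
(a,b)_17: α=-2, u≡2; β=0, v≡5 (mod 17); (2|17)=+1, (5|17)=-1; sign (−1)^0·+1^0·-1^-2 = +1.
(a,b)_5: α=6, u≡4; β=1, v≡3 (mod 5); (4|5)=+1, (3|5)=-1; sign (−1)^0·+1^1·-1^6 = +1.
Ram(-546, -10) = {3, ∞}; no ℚ_3-point on the conic.

[3, inf]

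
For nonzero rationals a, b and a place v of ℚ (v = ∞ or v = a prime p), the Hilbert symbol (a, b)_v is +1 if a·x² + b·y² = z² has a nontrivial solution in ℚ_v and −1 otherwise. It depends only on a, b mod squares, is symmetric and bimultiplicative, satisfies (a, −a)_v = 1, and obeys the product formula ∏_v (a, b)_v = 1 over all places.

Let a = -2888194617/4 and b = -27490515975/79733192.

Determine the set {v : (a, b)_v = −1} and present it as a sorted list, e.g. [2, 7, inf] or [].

Mod squares: a ≡ -9177, b ≡ -782. Check v ∈ {∞, 2, 3, 5, 7, 11, 13, 17, 19, 23, 41, 43}.
v=41: a=41^0·(≡19), b=41^-2·(≡38) mod 41; (19|41)=-1, (38|41)=-1; (−1)^{0·-2·20}·(-1)^-2·(-1)^0 = +1.
v=23: a=23^1·(≡22), b=23^1·(≡4) mod 23; (22|23)=-1, (4|23)=+1; (−1)^{1·1·11}·(-1)^1·(+1)^1 = +1.
v=11: a=11^2·(≡10), b=11^-2·(≡7) mod 11; (10|11)=-1, (7|11)=-1; (−1)^{2·-2·5}·(-1)^-2·(-1)^2 = +1.
v=3: a=3^3·(≡1), b=3^2·(≡1) mod 3; (1|3)=+1, (1|3)=+1; (−1)^{3·2·1}·(+1)^2·(+1)^3 = +1.
v=2: v_2(a)=-2, v_2(b)=-3; units ≡ 7, 1 (mod 8); ε·ε+αω+βω = 1·0+-2·0+-3·0 ≡ 0  ⇒  (a,b)_2 = +1.
v=7: a=7^1·(≡3), b=7^-2·(≡4) mod 7; (3|7)=-1, (4|7)=+1; (−1)^{1·-2·3}·(-1)^-2·(+1)^1 = +1.
v=19: a=19^1·(≡9), b=19^0·(≡4) mod 19; (9|19)=+1, (4|19)=+1; (−1)^{1·0·9}·(+1)^0·(+1)^1 = +1.
v=5: a=5^0·(≡2), b=5^2·(≡3) mod 5; (2|5)=-1, (3|5)=-1; (−1)^{0·2·2}·(-1)^2·(-1)^0 = +1.
v=13: a=13^0·(≡1), b=13^2·(≡11) mod 13; (1|13)=+1, (11|13)=-1; (−1)^{0·2·6}·(+1)^2·(-1)^0 = +1.
v=43: a=43^0·(≡25), b=43^2·(≡10) mod 43; (25|43)=+1, (10|43)=+1; (−1)^{0·2·21}·(+1)^2·(+1)^0 = +1.
v=∞: -9177 < 0 and -782 < 0  ⇒  (a,b)_∞ = -1.
v=17: a=17^2·(≡5), b=17^1·(≡7) mod 17; (5|17)=-1, (7|17)=-1; (−1)^{2·1·8}·(-1)^1·(-1)^2 = -1.
(-9177, -782 / ℚ) ramifies at {17, ∞}: a division algebra.

[17, inf]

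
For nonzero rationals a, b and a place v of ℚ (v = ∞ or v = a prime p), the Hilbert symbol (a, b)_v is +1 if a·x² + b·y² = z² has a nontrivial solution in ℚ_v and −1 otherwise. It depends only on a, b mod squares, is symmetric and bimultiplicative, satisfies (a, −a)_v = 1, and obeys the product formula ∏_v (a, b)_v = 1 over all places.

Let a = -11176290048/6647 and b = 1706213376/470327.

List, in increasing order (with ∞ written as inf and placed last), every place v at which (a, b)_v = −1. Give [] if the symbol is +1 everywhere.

Mod squares: a ≡ -418209, b ≡ 266133. Check v ∈ {∞, 2, 3, 7, 11, 13, 17, 19, 23, 29}.
v=3: a=3^1·(≡1), b=3^3·(≡1) mod 3; (1|3)=+1, (1|3)=+1; (−1)^{1·3·1}·(+1)^3·(+1)^1 = -1.
v=29: a=29^1·(≡26), b=29^1·(≡1) mod 29; (26|29)=-1, (1|29)=+1; (−1)^{1·1·14}·(-1)^1·(+1)^1 = -1.
v=23: a=23^-1·(≡19), b=23^-1·(≡3) mod 23; (19|23)=-1, (3|23)=+1; (−1)^{-1·-1·11}·(-1)^-1·(+1)^-1 = +1.
v=11: a=11^1·(≡2), b=11^-2·(≡8) mod 11; (2|11)=-1, (8|11)=-1; (−1)^{1·-2·5}·(-1)^-2·(-1)^1 = -1.
v=2: v_2(a)=8, v_2(b)=14; units ≡ 7, 5 (mod 8); ε·ε+αω+βω = 1·0+8·1+14·0 ≡ 0  ⇒  (a,b)_2 = +1.
v=13: a=13^0·(≡3), b=13^-2·(≡10) mod 13; (3|13)=+1, (10|13)=+1; (−1)^{0·-2·6}·(+1)^-2·(+1)^0 = +1.
v=7: a=7^4·(≡3), b=7^1·(≡2) mod 7; (3|7)=-1, (2|7)=+1; (−1)^{4·1·3}·(-1)^1·(+1)^4 = -1.
v=19: a=19^1·(≡14), b=19^1·(≡16) mod 19; (14|19)=-1, (16|19)=+1; (−1)^{1·1·9}·(-1)^1·(+1)^1 = +1.
v=17: a=17^-2·(≡16), b=17^0·(≡16) mod 17; (16|17)=+1, (16|17)=+1; (−1)^{-2·0·8}·(+1)^0·(+1)^-2 = +1.
v=∞: -418209 < 0 and 266133 > 0  ⇒  (a,b)_∞ = +1.
(-418209, 266133 / ℚ) ramifies at {3, 7, 11, 29}: a division algebra.

[3, 7, 11, 29]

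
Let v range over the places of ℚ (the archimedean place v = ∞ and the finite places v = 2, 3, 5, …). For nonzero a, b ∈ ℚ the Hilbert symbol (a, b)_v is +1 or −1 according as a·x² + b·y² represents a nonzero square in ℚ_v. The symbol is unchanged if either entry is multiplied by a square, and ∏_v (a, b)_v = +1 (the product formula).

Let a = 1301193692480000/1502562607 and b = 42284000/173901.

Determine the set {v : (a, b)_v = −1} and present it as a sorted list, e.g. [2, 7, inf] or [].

[3, 7]

Mod squares: a ≡ 14, b ≡ 2310. Check v ∈ {∞, 2, 3, 5, 7, 11, 13, 17, 23, 31}.
v=2: v_2(a)=9, v_2(b)=5; units ≡ 7, 3 (mod 8); ε·ε+αω+βω = 1·1+9·1+5·0 ≡ 0  ⇒  (a,b)_2 = +1.
v=23: a=23^-2·(≡20), b=23^0·(≡14) mod 23; (20|23)=-1, (14|23)=-1; (−1)^{-2·0·11}·(-1)^0·(-1)^-2 = +1.
v=∞: 14 > 0 and 2310 > 0  ⇒  (a,b)_∞ = +1.
v=13: a=13^-2·(≡9), b=13^-2·(≡9) mod 13; (9|13)=+1, (9|13)=+1; (−1)^{-2·-2·6}·(+1)^-2·(+1)^-2 = +1.
v=5: a=5^4·(≡4), b=5^3·(≡2) mod 5; (4|5)=+1, (2|5)=-1; (−1)^{4·3·2}·(+1)^3·(-1)^4 = +1.
v=17: a=17^2·(≡10), b=17^0·(≡13) mod 17; (10|17)=-1, (13|17)=+1; (−1)^{2·0·8}·(-1)^0·(+1)^2 = +1.
v=7: a=7^-5·(≡1), b=7^-3·(≡1) mod 7; (1|7)=+1, (1|7)=+1; (−1)^{-5·-3·3}·(+1)^-3·(+1)^-5 = -1.
v=3: a=3^0·(≡2), b=3^-1·(≡2) mod 3; (2|3)=-1, (2|3)=-1; (−1)^{0·-1·1}·(-1)^-1·(-1)^0 = -1.
v=11: a=11^4·(≡3), b=11^1·(≡3) mod 11; (3|11)=+1, (3|11)=+1; (−1)^{4·1·5}·(+1)^1·(+1)^4 = +1.
v=31: a=31^2·(≡16), b=31^2·(≡16) mod 31; (16|31)=+1, (16|31)=+1; (−1)^{2·2·15}·(+1)^2·(+1)^2 = +1.
(14, 2310 / ℚ) ramifies at {3, 7}: a division algebra.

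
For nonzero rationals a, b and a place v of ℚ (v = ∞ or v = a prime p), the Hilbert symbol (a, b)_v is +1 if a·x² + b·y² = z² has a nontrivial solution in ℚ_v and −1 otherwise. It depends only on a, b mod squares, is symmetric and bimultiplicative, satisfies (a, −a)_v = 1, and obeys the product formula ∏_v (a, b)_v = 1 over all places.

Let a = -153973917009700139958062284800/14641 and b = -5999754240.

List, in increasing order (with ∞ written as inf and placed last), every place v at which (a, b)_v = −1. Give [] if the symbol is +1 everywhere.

[5, 17, 37, inf]

(a, b) ≡ (-37, -72335) mod (ℚ^×)²; places V = {2, 3, 5, 7, 11, 17, 23, 37, ∞}.
(a,b)_7: α=2, u≡5; β=0, v≡3 (mod 7); (5|7)=-1, (3|7)=-1; sign (−1)^0·-1^0·-1^2 = +1.
(a,b)_∞: sgn(-37)=−, sgn(-72335)=−, so -1.
(a,b)_37: α=3, u≡3; β=1, v≡14 (mod 37); (3|37)=+1, (14|37)=-1; sign (−1)^0·+1^1·-1^3 = -1.
(a,b)_3: α=10, u≡2; β=4, v≡1 (mod 3); (2|3)=-1, (1|3)=+1; sign (−1)^0·-1^4·+1^10 = +1.
(a,b)_23: α=2, u≡12; β=1, v≡13 (mod 23); (12|23)=+1, (13|23)=+1; sign (−1)^0·+1^1·+1^2 = +1.
(a,b)_11: α=-4, u≡6; β=0, v≡4 (mod 11); (6|11)=-1, (4|11)=+1; sign (−1)^0·-1^0·+1^-4 = +1.
(a,b)_17: α=2, u≡7; β=1, v≡12 (mod 17); (7|17)=-1, (12|17)=-1; sign (−1)^0·-1^1·-1^2 = -1.
(a,b)_5: α=2, u≡3; β=1, v≡2 (mod 5); (3|5)=-1, (2|5)=-1; sign (−1)^0·-1^1·-1^2 = -1.
(a,b)_2: α=38, β=10; u≡3, v≡1 (mod 8); ε(u)ε(v)=1·0, αω(v)=38·0, βω(u)=10·1; sum ≡ 0  ⇒  +1.
|Ram(-37, -72335)| = 4, even; anisotropic at {5, 17, 37, ∞}.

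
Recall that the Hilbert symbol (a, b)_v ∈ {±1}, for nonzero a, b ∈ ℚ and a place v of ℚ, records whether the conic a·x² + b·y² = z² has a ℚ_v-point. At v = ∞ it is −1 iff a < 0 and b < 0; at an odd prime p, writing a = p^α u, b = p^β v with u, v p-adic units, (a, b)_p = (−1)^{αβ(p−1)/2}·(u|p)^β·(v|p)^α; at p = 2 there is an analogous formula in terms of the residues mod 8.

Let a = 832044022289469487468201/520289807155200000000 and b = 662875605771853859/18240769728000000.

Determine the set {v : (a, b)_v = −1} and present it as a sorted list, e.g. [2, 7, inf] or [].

[11, 23]

(a, b) ≡ (28083, 33) mod (ℚ^×)²; places V = {2, 3, 5, 7, 11, 19, 23, 29, 37, ∞}.
(a,b)_11: α=1, u≡1; β=1, v≡1 (mod 11); (1|11)=+1, (1|11)=+1; sign (−1)^1·+1^1·+1^1 = -1.
(a,b)_2: α=-20, β=-12; u≡3, v≡1 (mod 8); ε(u)ε(v)=1·0, αω(v)=-20·0, βω(u)=-12·1; sum ≡ 0  ⇒  +1.
(a,b)_29: α=6, u≡15; β=4, v≡7 (mod 29); (15|29)=-1, (7|29)=+1; sign (−1)^0·-1^4·+1^6 = +1.
(a,b)_23: α=3, u≡9; β=2, v≡21 (mod 23); (9|23)=+1, (21|23)=-1; sign (−1)^0·+1^2·-1^3 = -1.
(a,b)_3: α=-3, u≡1; β=-7, v≡2 (mod 3); (1|3)=+1, (2|3)=-1; sign (−1)^1·+1^-7·-1^-3 = +1.
(a,b)_∞: sgn(28083)=+, sgn(33)=+, so +1.
(a,b)_5: α=-8, u≡3; β=-6, v≡2 (mod 5); (3|5)=-1, (2|5)=-1; sign (−1)^0·-1^-6·-1^-8 = +1.
(a,b)_7: α=10, u≡3; β=6, v≡6 (mod 7); (3|7)=-1, (6|7)=-1; sign (−1)^0·-1^6·-1^10 = +1.
(a,b)_19: α=-6, u≡4; β=-4, v≡15 (mod 19); (4|19)=+1, (15|19)=-1; sign (−1)^0·+1^-4·-1^-6 = +1.
(a,b)_37: α=1, u≡24; β=2, v≡34 (mod 37); (24|37)=-1, (34|37)=+1; sign (−1)^0·-1^2·+1^1 = +1.
(28083, 33 / ℚ) ramifies at {11, 23}: a division algebra.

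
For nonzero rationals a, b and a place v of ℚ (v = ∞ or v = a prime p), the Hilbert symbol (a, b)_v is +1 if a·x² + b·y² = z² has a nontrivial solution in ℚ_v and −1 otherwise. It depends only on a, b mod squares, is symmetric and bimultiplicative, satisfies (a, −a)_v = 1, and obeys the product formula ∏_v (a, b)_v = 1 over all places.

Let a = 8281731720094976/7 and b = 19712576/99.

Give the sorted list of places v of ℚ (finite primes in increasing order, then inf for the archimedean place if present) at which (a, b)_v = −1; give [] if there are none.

[2, 13, 19, 43]

(a, b) ≡ (2387, 3388099) mod (ℚ^×)²; places V = {2, 3, 7, 11, 13, 19, 29, 31, 43, ∞}.
(a,b)_7: α=-1, u≡3; β=0, v≡2 (mod 7); (3|7)=-1, (2|7)=+1; sign (−1)^0·-1^0·+1^-1 = +1.
(a,b)_29: α=2, u≡13; β=1, v≡18 (mod 29); (13|29)=+1, (18|29)=-1; sign (−1)^0·+1^1·-1^2 = +1.
(a,b)_2: α=8, β=6; u≡3, v≡3 (mod 8); ε(u)ε(v)=1·1, αω(v)=8·1, βω(u)=6·1; sum ≡ 1  ⇒  -1.
(a,b)_3: α=0, u≡2; β=-2, v≡1 (mod 3); (2|3)=-1, (1|3)=+1; sign (−1)^0·-1^-2·+1^0 = +1.
(a,b)_∞: sgn(2387)=+, sgn(3388099)=+, so +1.
(a,b)_11: α=1, u≡6; β=-1, v≡9 (mod 11); (6|11)=-1, (9|11)=+1; sign (−1)^1·-1^-1·+1^1 = +1.
(a,b)_19: α=2, u≡12; β=1, v≡7 (mod 19); (12|19)=-1, (7|19)=+1; sign (−1)^0·-1^1·+1^2 = -1.
(a,b)_13: α=2, u≡7; β=1, v≡4 (mod 13); (7|13)=-1, (4|13)=+1; sign (−1)^0·-1^1·+1^2 = -1.
(a,b)_31: α=1, u≡27; β=0, v≡8 (mod 31); (27|31)=-1, (8|31)=+1; sign (−1)^0·-1^0·+1^1 = +1.
(a,b)_43: α=2, u≡32; β=1, v≡4 (mod 43); (32|43)=-1, (4|43)=+1; sign (−1)^0·-1^1·+1^2 = -1.
Ram(2387, 3388099) = {2, 13, 19, 43}; no ℚ_2-point on the conic.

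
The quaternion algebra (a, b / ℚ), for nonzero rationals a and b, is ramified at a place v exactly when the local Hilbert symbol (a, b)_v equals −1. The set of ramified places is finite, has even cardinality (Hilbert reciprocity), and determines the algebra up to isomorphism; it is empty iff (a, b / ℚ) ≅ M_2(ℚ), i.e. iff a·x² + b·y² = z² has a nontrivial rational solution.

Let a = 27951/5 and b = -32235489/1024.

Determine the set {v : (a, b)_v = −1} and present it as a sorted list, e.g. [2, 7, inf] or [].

[2, 3, 13, 23]

(a, b) ≡ (1155, -3289) mod (ℚ^×)²; places V = {2, 3, 5, 7, 11, 13, 23, ∞}.
(a,b)_2: α=0, β=-10; u≡3, v≡7 (mod 8); ε(u)ε(v)=1·1, αω(v)=0·0, βω(u)=-10·1; sum ≡ 1  ⇒  -1.
(a,b)_7: α=1, u≡2; β=0, v≡4 (mod 7); (2|7)=+1, (4|7)=+1; sign (−1)^0·+1^0·+1^1 = +1.
(a,b)_5: α=-1, u≡1; β=0, v≡4 (mod 5); (1|5)=+1, (4|5)=+1; sign (−1)^0·+1^0·+1^-1 = +1.
(a,b)_3: α=1, u≡1; β=4, v≡2 (mod 3); (1|3)=+1, (2|3)=-1; sign (−1)^0·+1^4·-1^1 = -1.
(a,b)_11: α=3, u≡2; β=3, v≡3 (mod 11); (2|11)=-1, (3|11)=+1; sign (−1)^1·-1^3·+1^3 = +1.
(a,b)_∞: sgn(1155)=+, sgn(-3289)=−, so +1.
(a,b)_23: α=0, u≡15; β=1, v≡16 (mod 23); (15|23)=-1, (16|23)=+1; sign (−1)^0·-1^1·+1^0 = -1.
(a,b)_13: α=0, u≡8; β=1, v≡11 (mod 13); (8|13)=-1, (11|13)=-1; sign (−1)^0·-1^1·-1^0 = -1.
|Ram(1155, -3289)| = 4, even; anisotropic at {2, 3, 13, 23}.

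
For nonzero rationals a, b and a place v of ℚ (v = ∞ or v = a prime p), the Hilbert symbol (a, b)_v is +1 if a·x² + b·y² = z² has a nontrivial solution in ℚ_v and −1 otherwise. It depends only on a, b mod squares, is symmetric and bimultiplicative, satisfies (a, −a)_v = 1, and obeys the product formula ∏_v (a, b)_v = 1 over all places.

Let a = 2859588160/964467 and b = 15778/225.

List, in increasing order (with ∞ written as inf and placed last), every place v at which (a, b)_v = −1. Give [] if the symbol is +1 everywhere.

[2, 5, 7, 19]

Mod squares: a ≡ 6555, b ≡ 322. Check v ∈ {∞, 2, 3, 5, 7, 11, 13, 19, 23}.
v=5: a=5^1·(≡1), b=5^-2·(≡2) mod 5; (1|5)=+1, (2|5)=-1; (−1)^{1·-2·2}·(+1)^-2·(-1)^1 = -1.
v=19: a=19^1·(≡2), b=19^0·(≡10) mod 19; (2|19)=-1, (10|19)=-1; (−1)^{1·0·9}·(-1)^0·(-1)^1 = -1.
v=3: a=3^-9·(≡1), b=3^-2·(≡1) mod 3; (1|3)=+1, (1|3)=+1; (−1)^{-9·-2·1}·(+1)^-2·(+1)^-9 = +1.
v=2: v_2(a)=6, v_2(b)=1; units ≡ 3, 1 (mod 8); ε·ε+αω+βω = 1·0+6·0+1·1 ≡ 1  ⇒  (a,b)_2 = -1.
v=∞: 6555 > 0 and 322 > 0  ⇒  (a,b)_∞ = +1.
v=23: a=23^1·(≡2), b=23^1·(≡10) mod 23; (2|23)=+1, (10|23)=-1; (−1)^{1·1·11}·(+1)^1·(-1)^1 = +1.
v=13: a=13^2·(≡10), b=13^0·(≡12) mod 13; (10|13)=+1, (12|13)=+1; (−1)^{2·0·6}·(+1)^0·(+1)^2 = +1.
v=11: a=11^2·(≡6), b=11^0·(≡3) mod 11; (6|11)=-1, (3|11)=+1; (−1)^{2·0·5}·(-1)^0·(+1)^2 = +1.
v=7: a=7^-2·(≡5), b=7^3·(≡4) mod 7; (5|7)=-1, (4|7)=+1; (−1)^{-2·3·3}·(-1)^3·(+1)^-2 = -1.
Ram(6555, 322) = {2, 5, 7, 19}; no ℚ_2-point on the conic.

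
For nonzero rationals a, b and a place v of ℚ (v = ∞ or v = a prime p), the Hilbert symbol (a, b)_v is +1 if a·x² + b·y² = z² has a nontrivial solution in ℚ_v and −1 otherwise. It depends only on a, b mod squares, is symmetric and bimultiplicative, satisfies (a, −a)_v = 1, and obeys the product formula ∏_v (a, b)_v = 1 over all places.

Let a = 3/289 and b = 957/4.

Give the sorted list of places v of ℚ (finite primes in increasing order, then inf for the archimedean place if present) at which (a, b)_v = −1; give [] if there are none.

[3, 29]

Mod squares: a ≡ 3, b ≡ 957. Check v ∈ {∞, 2, 3, 11, 17, 29}.
v=∞: 3 > 0 and 957 > 0  ⇒  (a,b)_∞ = +1.
v=3: a=3^1·(≡1), b=3^1·(≡1) mod 3; (1|3)=+1, (1|3)=+1; (−1)^{1·1·1}·(+1)^1·(+1)^1 = -1.
v=11: a=11^0·(≡1), b=11^1·(≡8) mod 11; (1|11)=+1, (8|11)=-1; (−1)^{0·1·5}·(+1)^1·(-1)^0 = +1.
v=29: a=29^0·(≡26), b=29^1·(≡1) mod 29; (26|29)=-1, (1|29)=+1; (−1)^{0·1·14}·(-1)^1·(+1)^0 = -1.
v=17: a=17^-2·(≡3), b=17^0·(≡14) mod 17; (3|17)=-1, (14|17)=-1; (−1)^{-2·0·8}·(-1)^0·(-1)^-2 = +1.
v=2: v_2(a)=0, v_2(b)=-2; units ≡ 3, 5 (mod 8); ε·ε+αω+βω = 1·0+0·1+-2·1 ≡ 0  ⇒  (a,b)_2 = +1.
|Ram(3, 957)| = 2, even; anisotropic at {3, 29}.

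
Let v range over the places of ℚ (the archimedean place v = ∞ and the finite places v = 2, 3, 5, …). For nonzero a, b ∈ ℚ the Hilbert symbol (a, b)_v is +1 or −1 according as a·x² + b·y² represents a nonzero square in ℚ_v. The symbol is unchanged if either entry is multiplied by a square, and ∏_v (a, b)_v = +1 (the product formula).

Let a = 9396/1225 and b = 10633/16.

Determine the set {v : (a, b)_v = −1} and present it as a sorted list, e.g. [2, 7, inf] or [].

Mod squares: a ≡ 29, b ≡ 217. Check v ∈ {∞, 2, 3, 5, 7, 29, 31}.
v=5: a=5^-2·(≡4), b=5^0·(≡3) mod 5; (4|5)=+1, (3|5)=-1; (−1)^{-2·0·2}·(+1)^0·(-1)^-2 = +1.
v=7: a=7^-2·(≡4), b=7^3·(≡5) mod 7; (4|7)=+1, (5|7)=-1; (−1)^{-2·3·3}·(+1)^3·(-1)^-2 = +1.
v=31: a=31^0·(≡6), b=31^1·(≡4) mod 31; (6|31)=-1, (4|31)=+1; (−1)^{0·1·15}·(-1)^1·(+1)^0 = -1.
v=2: v_2(a)=2, v_2(b)=-4; units ≡ 5, 1 (mod 8); ε·ε+αω+βω = 0·0+2·0+-4·1 ≡ 0  ⇒  (a,b)_2 = +1.
v=3: a=3^4·(≡2), b=3^0·(≡1) mod 3; (2|3)=-1, (1|3)=+1; (−1)^{4·0·1}·(-1)^0·(+1)^4 = +1.
v=29: a=29^1·(≡9), b=29^0·(≡3) mod 29; (9|29)=+1, (3|29)=-1; (−1)^{1·0·14}·(+1)^0·(-1)^1 = -1.
v=∞: 29 > 0 and 217 > 0  ⇒  (a,b)_∞ = +1.
|Ram(29, 217)| = 2, even; anisotropic at {29, 31}.

[29, 31]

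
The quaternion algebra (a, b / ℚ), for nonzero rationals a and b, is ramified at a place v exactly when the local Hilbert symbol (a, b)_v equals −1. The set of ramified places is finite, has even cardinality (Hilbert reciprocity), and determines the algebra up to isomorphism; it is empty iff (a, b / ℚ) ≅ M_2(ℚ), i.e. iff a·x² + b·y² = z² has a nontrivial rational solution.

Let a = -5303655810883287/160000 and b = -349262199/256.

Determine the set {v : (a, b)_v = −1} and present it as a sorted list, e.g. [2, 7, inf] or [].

[11, 19, 23, inf]

(a, b) ≡ (-23, -8151) mod (ℚ^×)²; places V = {2, 3, 5, 11, 13, 19, 23, ∞}.
(a,b)_3: α=10, u≡1; β=5, v≡1 (mod 3); (1|3)=+1, (1|3)=+1; sign (−1)^0·+1^5·+1^10 = +1.
(a,b)_13: α=2, u≡9; β=1, v≡4 (mod 13); (9|13)=+1, (4|13)=+1; sign (−1)^0·+1^1·+1^2 = +1.
(a,b)_5: α=-4, u≡3; β=0, v≡1 (mod 5); (3|5)=-1, (1|5)=+1; sign (−1)^0·-1^0·+1^-4 = +1.
(a,b)_11: α=2, u≡6; β=1, v≡2 (mod 11); (6|11)=-1, (2|11)=-1; sign (−1)^0·-1^1·-1^2 = -1.
(a,b)_∞: sgn(-23)=−, sgn(-8151)=−, so -1.
(a,b)_19: α=2, u≡10; β=1, v≡12 (mod 19); (10|19)=-1, (12|19)=-1; sign (−1)^0·-1^1·-1^2 = -1.
(a,b)_23: α=3, u≡17; β=2, v≡10 (mod 23); (17|23)=-1, (10|23)=-1; sign (−1)^0·-1^2·-1^3 = -1.
(a,b)_2: α=-8, β=-8; u≡1, v≡1 (mod 8); ε(u)ε(v)=0·0, αω(v)=-8·0, βω(u)=-8·0; sum ≡ 0  ⇒  +1.
Ram(-23, -8151) = {11, 19, 23, ∞}; no ℚ_11-point on the conic.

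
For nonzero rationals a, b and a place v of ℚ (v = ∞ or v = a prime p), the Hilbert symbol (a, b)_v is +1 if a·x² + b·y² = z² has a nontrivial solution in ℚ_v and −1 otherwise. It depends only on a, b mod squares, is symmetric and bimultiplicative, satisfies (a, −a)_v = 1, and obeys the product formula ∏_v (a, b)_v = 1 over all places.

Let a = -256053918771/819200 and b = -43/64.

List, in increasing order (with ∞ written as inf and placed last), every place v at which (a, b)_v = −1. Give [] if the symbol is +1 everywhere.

(a, b) ≡ (-69782, -43) mod (ℚ^×)²; places V = {2, 3, 5, 7, 23, 37, 41, 43, ∞}.
(a,b)_37: α=1, u≡9; β=0, v≡8 (mod 37); (9|37)=+1, (8|37)=-1; sign (−1)^0·+1^0·-1^1 = -1.
(a,b)_2: α=-15, β=-6; u≡5, v≡5 (mod 8); ε(u)ε(v)=0·0, αω(v)=-15·1, βω(u)=-6·1; sum ≡ 1  ⇒  -1.
(a,b)_43: α=2, u≡28; β=1, v≡2 (mod 43); (28|43)=-1, (2|43)=-1; sign (−1)^0·-1^1·-1^2 = -1.
(a,b)_3: α=4, u≡1; β=0, v≡2 (mod 3); (1|3)=+1, (2|3)=-1; sign (−1)^0·+1^0·-1^4 = +1.
(a,b)_7: α=2, u≡4; β=0, v≡6 (mod 7); (4|7)=+1, (6|7)=-1; sign (−1)^0·+1^0·-1^2 = +1.
(a,b)_5: α=-2, u≡3; β=0, v≡3 (mod 5); (3|5)=-1, (3|5)=-1; sign (−1)^0·-1^0·-1^-2 = +1.
(a,b)_23: α=1, u≡13; β=0, v≡4 (mod 23); (13|23)=+1, (4|23)=+1; sign (−1)^0·+1^0·+1^1 = +1.
(a,b)_∞: sgn(-69782)=−, sgn(-43)=−, so -1.
(a,b)_41: α=1, u≡25; β=0, v≡32 (mod 41); (25|41)=+1, (32|41)=+1; sign (−1)^0·+1^0·+1^1 = +1.
Ram(-69782, -43) = {2, 37, 43, ∞}; no ℚ_2-point on the conic.

[2, 37, 43, inf]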